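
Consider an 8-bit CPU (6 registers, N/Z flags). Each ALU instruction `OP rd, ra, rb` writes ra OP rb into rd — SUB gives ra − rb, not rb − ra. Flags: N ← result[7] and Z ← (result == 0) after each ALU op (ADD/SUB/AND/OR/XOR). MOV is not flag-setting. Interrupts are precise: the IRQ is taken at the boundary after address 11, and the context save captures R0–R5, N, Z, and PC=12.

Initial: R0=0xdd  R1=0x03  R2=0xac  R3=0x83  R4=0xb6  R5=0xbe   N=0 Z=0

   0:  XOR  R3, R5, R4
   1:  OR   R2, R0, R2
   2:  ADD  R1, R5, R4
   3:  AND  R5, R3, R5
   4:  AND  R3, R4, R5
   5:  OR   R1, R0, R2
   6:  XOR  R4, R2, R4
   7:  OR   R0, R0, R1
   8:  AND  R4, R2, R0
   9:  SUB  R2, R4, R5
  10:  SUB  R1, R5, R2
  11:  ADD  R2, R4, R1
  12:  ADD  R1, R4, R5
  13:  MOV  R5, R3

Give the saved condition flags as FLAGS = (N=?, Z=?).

after  0: R0=0xdd R1=0x03 R2=0xac R3=0x08 R4=0xb6 R5=0xbe  N=0 Z=0
after  1: R0=0xdd R1=0x03 R2=0xfd R3=0x08 R4=0xb6 R5=0xbe  N=1 Z=0
after  2: R0=0xdd R1=0x74 R2=0xfd R3=0x08 R4=0xb6 R5=0xbe  N=0 Z=0
after  3: R0=0xdd R1=0x74 R2=0xfd R3=0x08 R4=0xb6 R5=0x08  N=0 Z=0
after  4: R0=0xdd R1=0x74 R2=0xfd R3=0x00 R4=0xb6 R5=0x08  N=0 Z=1
after  5: R0=0xdd R1=0xfd R2=0xfd R3=0x00 R4=0xb6 R5=0x08  N=1 Z=0
after  6: R0=0xdd R1=0xfd R2=0xfd R3=0x00 R4=0x4b R5=0x08  N=0 Z=0
after  7: R0=0xfd R1=0xfd R2=0xfd R3=0x00 R4=0x4b R5=0x08  N=1 Z=0
after  8: R0=0xfd R1=0xfd R2=0xfd R3=0x00 R4=0xfd R5=0x08  N=1 Z=0
after  9: R0=0xfd R1=0xfd R2=0xf5 R3=0x00 R4=0xfd R5=0x08  N=1 Z=0
after 10: R0=0xfd R1=0x13 R2=0xf5 R3=0x00 R4=0xfd R5=0x08  N=0 Z=0
after 11: R0=0xfd R1=0x13 R2=0x10 R3=0x00 R4=0xfd R5=0x08  N=0 Z=0
-- IRQ taken; context saved, return-PC = 12 --

FLAGS = (N=0, Z=0)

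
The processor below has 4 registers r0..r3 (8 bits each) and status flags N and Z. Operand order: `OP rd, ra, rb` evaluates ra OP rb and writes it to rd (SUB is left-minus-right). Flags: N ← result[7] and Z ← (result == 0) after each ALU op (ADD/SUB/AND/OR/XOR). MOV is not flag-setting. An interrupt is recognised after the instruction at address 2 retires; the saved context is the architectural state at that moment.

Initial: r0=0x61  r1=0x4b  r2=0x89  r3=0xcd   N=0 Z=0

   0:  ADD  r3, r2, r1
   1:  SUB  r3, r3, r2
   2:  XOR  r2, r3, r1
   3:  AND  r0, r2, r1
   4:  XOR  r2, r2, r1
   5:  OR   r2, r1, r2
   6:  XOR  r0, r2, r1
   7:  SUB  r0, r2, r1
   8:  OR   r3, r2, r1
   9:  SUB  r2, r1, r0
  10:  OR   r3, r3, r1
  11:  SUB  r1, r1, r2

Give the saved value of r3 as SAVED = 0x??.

SAVED = 0x4b

after  0: r0=0x61 r1=0x4b r2=0x89 r3=0xd4  N=1 Z=0
after  1: r0=0x61 r1=0x4b r2=0x89 r3=0x4b  N=0 Z=0
after  2: r0=0x61 r1=0x4b r2=0x00 r3=0x4b  N=0 Z=1
-- IRQ taken; context saved, return-PC = 3 --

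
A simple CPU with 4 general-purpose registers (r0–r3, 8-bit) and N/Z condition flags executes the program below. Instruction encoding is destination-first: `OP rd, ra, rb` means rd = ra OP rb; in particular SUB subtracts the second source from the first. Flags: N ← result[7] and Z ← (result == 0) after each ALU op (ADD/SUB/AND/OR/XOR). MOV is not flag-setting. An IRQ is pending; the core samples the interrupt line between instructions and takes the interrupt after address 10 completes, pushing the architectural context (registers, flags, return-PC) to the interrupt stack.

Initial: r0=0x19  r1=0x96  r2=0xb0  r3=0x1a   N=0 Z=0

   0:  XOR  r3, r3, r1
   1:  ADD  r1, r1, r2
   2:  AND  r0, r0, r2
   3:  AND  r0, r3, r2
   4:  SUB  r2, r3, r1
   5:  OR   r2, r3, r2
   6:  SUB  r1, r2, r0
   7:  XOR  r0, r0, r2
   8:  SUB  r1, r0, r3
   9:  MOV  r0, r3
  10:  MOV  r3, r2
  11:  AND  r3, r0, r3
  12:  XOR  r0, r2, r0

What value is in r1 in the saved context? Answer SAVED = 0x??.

SAVED = 0xc2

after  0: r0=0x19 r1=0x96 r2=0xb0 r3=0x8c  N=1 Z=0
after  1: r0=0x19 r1=0x46 r2=0xb0 r3=0x8c  N=0 Z=0
after  2: r0=0x10 r1=0x46 r2=0xb0 r3=0x8c  N=0 Z=0
after  3: r0=0x80 r1=0x46 r2=0xb0 r3=0x8c  N=1 Z=0
after  4: r0=0x80 r1=0x46 r2=0x46 r3=0x8c  N=0 Z=0
after  5: r0=0x80 r1=0x46 r2=0xce r3=0x8c  N=1 Z=0
after  6: r0=0x80 r1=0x4e r2=0xce r3=0x8c  N=0 Z=0
after  7: r0=0x4e r1=0x4e r2=0xce r3=0x8c  N=0 Z=0
after  8: r0=0x4e r1=0xc2 r2=0xce r3=0x8c  N=1 Z=0
after  9: r0=0x8c r1=0xc2 r2=0xce r3=0x8c  N=1 Z=0
after 10: r0=0x8c r1=0xc2 r2=0xce r3=0xce  N=1 Z=0
-- IRQ taken; context saved, return-PC = 11 --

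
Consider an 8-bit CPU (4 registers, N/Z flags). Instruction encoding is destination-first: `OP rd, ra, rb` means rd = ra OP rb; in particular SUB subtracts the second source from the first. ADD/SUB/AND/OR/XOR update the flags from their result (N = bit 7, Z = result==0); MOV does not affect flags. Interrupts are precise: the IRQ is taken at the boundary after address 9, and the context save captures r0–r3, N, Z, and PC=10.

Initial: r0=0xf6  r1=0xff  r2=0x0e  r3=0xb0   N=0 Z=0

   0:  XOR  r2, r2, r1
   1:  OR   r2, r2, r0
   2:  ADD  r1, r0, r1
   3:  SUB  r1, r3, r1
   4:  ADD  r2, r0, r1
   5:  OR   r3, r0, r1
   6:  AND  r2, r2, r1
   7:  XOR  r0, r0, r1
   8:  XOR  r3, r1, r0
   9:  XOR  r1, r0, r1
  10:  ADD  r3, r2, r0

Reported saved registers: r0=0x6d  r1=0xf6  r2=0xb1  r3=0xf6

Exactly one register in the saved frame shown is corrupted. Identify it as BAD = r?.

after  0: r0=0xf6 r1=0xff r2=0xf1 r3=0xb0  N=1 Z=0
after  1: r0=0xf6 r1=0xff r2=0xf7 r3=0xb0  N=1 Z=0
after  2: r0=0xf6 r1=0xf5 r2=0xf7 r3=0xb0  N=1 Z=0
after  3: r0=0xf6 r1=0xbb r2=0xf7 r3=0xb0  N=1 Z=0
after  4: r0=0xf6 r1=0xbb r2=0xb1 r3=0xb0  N=1 Z=0
after  5: r0=0xf6 r1=0xbb r2=0xb1 r3=0xff  N=1 Z=0
after  6: r0=0xf6 r1=0xbb r2=0xb1 r3=0xff  N=1 Z=0
after  7: r0=0x4d r1=0xbb r2=0xb1 r3=0xff  N=0 Z=0
after  8: r0=0x4d r1=0xbb r2=0xb1 r3=0xf6  N=1 Z=0
after  9: r0=0x4d r1=0xf6 r2=0xb1 r3=0xf6  N=1 Z=0
-- IRQ taken; context saved, return-PC = 10 --
mismatch: r0: reported 0x6d vs actual 0x4d

BAD = r0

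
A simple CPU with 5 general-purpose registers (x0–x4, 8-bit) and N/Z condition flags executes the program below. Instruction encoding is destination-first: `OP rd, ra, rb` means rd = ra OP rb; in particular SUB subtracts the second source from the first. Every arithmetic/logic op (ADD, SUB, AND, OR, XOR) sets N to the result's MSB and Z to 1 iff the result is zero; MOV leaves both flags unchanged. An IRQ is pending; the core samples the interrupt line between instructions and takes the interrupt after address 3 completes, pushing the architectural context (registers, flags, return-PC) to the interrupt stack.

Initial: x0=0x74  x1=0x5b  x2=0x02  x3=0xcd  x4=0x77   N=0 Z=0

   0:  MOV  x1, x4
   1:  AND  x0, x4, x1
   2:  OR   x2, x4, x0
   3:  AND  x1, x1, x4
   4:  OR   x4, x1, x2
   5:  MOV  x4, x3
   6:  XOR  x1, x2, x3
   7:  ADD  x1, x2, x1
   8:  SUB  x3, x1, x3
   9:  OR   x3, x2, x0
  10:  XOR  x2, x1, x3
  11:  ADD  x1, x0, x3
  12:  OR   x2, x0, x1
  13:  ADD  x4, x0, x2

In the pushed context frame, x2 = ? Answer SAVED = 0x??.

after  0: x0=0x74 x1=0x77 x2=0x02 x3=0xcd x4=0x77  N=0 Z=0
after  1: x0=0x77 x1=0x77 x2=0x02 x3=0xcd x4=0x77  N=0 Z=0
after  2: x0=0x77 x1=0x77 x2=0x77 x3=0xcd x4=0x77  N=0 Z=0
after  3: x0=0x77 x1=0x77 x2=0x77 x3=0xcd x4=0x77  N=0 Z=0
-- IRQ taken; context saved, return-PC = 4 --

SAVED = 0x77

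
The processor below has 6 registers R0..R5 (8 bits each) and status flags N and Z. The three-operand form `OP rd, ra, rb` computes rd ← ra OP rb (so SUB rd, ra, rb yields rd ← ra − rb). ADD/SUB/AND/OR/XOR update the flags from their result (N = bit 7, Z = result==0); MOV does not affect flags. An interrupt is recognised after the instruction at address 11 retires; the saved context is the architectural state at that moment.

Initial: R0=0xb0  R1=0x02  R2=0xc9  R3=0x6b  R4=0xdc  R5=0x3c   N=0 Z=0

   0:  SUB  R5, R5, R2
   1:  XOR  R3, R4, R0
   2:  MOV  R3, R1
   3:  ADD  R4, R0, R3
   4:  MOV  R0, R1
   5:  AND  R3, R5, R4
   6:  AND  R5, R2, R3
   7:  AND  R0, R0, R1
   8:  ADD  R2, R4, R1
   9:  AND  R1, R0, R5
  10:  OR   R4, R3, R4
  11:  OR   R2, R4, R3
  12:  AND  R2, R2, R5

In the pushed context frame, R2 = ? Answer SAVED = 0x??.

after  0: R0=0xb0 R1=0x02 R2=0xc9 R3=0x6b R4=0xdc R5=0x73  N=0 Z=0
after  1: R0=0xb0 R1=0x02 R2=0xc9 R3=0x6c R4=0xdc R5=0x73  N=0 Z=0
after  2: R0=0xb0 R1=0x02 R2=0xc9 R3=0x02 R4=0xdc R5=0x73  N=0 Z=0
after  3: R0=0xb0 R1=0x02 R2=0xc9 R3=0x02 R4=0xb2 R5=0x73  N=1 Z=0
after  4: R0=0x02 R1=0x02 R2=0xc9 R3=0x02 R4=0xb2 R5=0x73  N=1 Z=0
after  5: R0=0x02 R1=0x02 R2=0xc9 R3=0x32 R4=0xb2 R5=0x73  N=0 Z=0
after  6: R0=0x02 R1=0x02 R2=0xc9 R3=0x32 R4=0xb2 R5=0x00  N=0 Z=1
after  7: R0=0x02 R1=0x02 R2=0xc9 R3=0x32 R4=0xb2 R5=0x00  N=0 Z=0
after  8: R0=0x02 R1=0x02 R2=0xb4 R3=0x32 R4=0xb2 R5=0x00  N=1 Z=0
after  9: R0=0x02 R1=0x00 R2=0xb4 R3=0x32 R4=0xb2 R5=0x00  N=0 Z=1
after 10: R0=0x02 R1=0x00 R2=0xb4 R3=0x32 R4=0xb2 R5=0x00  N=1 Z=0
after 11: R0=0x02 R1=0x00 R2=0xb2 R3=0x32 R4=0xb2 R5=0x00  N=1 Z=0
-- IRQ taken; context saved, return-PC = 12 --

SAVED = 0xb2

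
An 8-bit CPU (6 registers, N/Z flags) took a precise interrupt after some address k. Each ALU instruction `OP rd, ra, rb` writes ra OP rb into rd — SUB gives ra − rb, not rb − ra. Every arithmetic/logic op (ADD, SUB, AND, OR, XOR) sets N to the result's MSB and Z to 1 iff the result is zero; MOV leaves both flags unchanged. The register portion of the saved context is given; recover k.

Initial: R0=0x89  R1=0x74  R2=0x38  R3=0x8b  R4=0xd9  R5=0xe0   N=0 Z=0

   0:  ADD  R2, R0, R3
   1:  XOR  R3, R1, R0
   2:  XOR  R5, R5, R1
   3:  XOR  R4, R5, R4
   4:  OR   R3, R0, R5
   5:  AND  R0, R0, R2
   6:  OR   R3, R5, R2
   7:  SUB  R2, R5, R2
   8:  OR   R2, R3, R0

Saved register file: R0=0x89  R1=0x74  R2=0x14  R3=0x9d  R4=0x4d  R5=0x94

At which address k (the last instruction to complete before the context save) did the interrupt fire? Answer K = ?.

after  0: R0=0x89 R1=0x74 R2=0x14 R3=0x8b R4=0xd9 R5=0xe0  N=0 Z=0
after  1: R0=0x89 R1=0x74 R2=0x14 R3=0xfd R4=0xd9 R5=0xe0  N=1 Z=0
after  2: R0=0x89 R1=0x74 R2=0x14 R3=0xfd R4=0xd9 R5=0x94  N=1 Z=0
after  3: R0=0x89 R1=0x74 R2=0x14 R3=0xfd R4=0x4d R5=0x94  N=0 Z=0
after  4: R0=0x89 R1=0x74 R2=0x14 R3=0x9d R4=0x4d R5=0x94  N=1 Z=0
-- IRQ taken; context saved, return-PC = 5 --

K = 4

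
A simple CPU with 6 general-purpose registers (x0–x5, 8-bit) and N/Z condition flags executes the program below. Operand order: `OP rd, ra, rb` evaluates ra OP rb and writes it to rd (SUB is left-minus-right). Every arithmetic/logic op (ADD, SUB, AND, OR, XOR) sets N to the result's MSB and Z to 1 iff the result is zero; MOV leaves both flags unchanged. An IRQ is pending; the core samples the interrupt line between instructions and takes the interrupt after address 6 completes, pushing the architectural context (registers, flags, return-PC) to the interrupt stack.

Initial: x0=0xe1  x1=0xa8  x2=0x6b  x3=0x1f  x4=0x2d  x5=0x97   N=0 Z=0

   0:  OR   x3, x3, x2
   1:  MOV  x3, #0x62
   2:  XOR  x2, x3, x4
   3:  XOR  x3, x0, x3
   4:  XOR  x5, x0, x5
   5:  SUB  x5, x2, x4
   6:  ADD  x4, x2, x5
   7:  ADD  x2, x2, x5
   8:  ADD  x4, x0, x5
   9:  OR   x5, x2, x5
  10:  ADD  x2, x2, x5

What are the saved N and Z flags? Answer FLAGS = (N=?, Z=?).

FLAGS = (N=0, Z=0)

after  0: x0=0xe1 x1=0xa8 x2=0x6b x3=0x7f x4=0x2d x5=0x97  N=0 Z=0
after  1: x0=0xe1 x1=0xa8 x2=0x6b x3=0x62 x4=0x2d x5=0x97  N=0 Z=0
after  2: x0=0xe1 x1=0xa8 x2=0x4f x3=0x62 x4=0x2d x5=0x97  N=0 Z=0
after  3: x0=0xe1 x1=0xa8 x2=0x4f x3=0x83 x4=0x2d x5=0x97  N=1 Z=0
after  4: x0=0xe1 x1=0xa8 x2=0x4f x3=0x83 x4=0x2d x5=0x76  N=0 Z=0
after  5: x0=0xe1 x1=0xa8 x2=0x4f x3=0x83 x4=0x2d x5=0x22  N=0 Z=0
after  6: x0=0xe1 x1=0xa8 x2=0x4f x3=0x83 x4=0x71 x5=0x22  N=0 Z=0
-- IRQ taken; context saved, return-PC = 7 --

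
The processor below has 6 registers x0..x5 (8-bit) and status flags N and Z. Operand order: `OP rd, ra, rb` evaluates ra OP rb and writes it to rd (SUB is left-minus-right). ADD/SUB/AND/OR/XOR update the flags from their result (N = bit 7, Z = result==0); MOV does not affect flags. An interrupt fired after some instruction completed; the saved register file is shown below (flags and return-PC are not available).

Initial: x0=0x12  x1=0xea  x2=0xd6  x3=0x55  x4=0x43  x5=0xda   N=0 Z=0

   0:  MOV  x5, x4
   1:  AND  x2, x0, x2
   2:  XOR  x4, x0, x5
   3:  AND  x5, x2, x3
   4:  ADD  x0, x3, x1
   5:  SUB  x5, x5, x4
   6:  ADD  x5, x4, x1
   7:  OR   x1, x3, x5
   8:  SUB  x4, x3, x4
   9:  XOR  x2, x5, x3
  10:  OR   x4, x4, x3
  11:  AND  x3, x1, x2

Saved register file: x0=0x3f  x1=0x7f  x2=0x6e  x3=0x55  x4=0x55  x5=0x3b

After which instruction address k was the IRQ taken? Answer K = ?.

K = 10

after  0: x0=0x12 x1=0xea x2=0xd6 x3=0x55 x4=0x43 x5=0x43  N=0 Z=0
after  1: x0=0x12 x1=0xea x2=0x12 x3=0x55 x4=0x43 x5=0x43  N=0 Z=0
after  2: x0=0x12 x1=0xea x2=0x12 x3=0x55 x4=0x51 x5=0x43  N=0 Z=0
after  3: x0=0x12 x1=0xea x2=0x12 x3=0x55 x4=0x51 x5=0x10  N=0 Z=0
after  4: x0=0x3f x1=0xea x2=0x12 x3=0x55 x4=0x51 x5=0x10  N=0 Z=0
after  5: x0=0x3f x1=0xea x2=0x12 x3=0x55 x4=0x51 x5=0xbf  N=1 Z=0
after  6: x0=0x3f x1=0xea x2=0x12 x3=0x55 x4=0x51 x5=0x3b  N=0 Z=0
after  7: x0=0x3f x1=0x7f x2=0x12 x3=0x55 x4=0x51 x5=0x3b  N=0 Z=0
after  8: x0=0x3f x1=0x7f x2=0x12 x3=0x55 x4=0x04 x5=0x3b  N=0 Z=0
after  9: x0=0x3f x1=0x7f x2=0x6e x3=0x55 x4=0x04 x5=0x3b  N=0 Z=0
after 10: x0=0x3f x1=0x7f x2=0x6e x3=0x55 x4=0x55 x5=0x3b  N=0 Z=0
-- IRQ taken; context saved, return-PC = 11 --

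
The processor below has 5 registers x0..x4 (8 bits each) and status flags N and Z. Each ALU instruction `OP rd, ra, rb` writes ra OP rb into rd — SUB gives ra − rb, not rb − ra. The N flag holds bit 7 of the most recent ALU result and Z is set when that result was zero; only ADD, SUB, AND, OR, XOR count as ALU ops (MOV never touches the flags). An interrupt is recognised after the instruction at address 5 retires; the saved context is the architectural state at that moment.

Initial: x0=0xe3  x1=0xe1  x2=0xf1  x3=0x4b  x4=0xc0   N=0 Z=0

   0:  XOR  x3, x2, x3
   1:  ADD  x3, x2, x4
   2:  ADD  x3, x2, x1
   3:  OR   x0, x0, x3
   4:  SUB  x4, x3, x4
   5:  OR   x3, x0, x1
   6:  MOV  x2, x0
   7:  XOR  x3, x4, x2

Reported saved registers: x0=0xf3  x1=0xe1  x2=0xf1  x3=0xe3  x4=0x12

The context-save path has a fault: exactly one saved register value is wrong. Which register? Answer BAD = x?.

after  0: x0=0xe3 x1=0xe1 x2=0xf1 x3=0xba x4=0xc0  N=1 Z=0
after  1: x0=0xe3 x1=0xe1 x2=0xf1 x3=0xb1 x4=0xc0  N=1 Z=0
after  2: x0=0xe3 x1=0xe1 x2=0xf1 x3=0xd2 x4=0xc0  N=1 Z=0
after  3: x0=0xf3 x1=0xe1 x2=0xf1 x3=0xd2 x4=0xc0  N=1 Z=0
after  4: x0=0xf3 x1=0xe1 x2=0xf1 x3=0xd2 x4=0x12  N=0 Z=0
after  5: x0=0xf3 x1=0xe1 x2=0xf1 x3=0xf3 x4=0x12  N=1 Z=0
-- IRQ taken; context saved, return-PC = 6 --
mismatch: x3: reported 0xe3 vs actual 0xf3

BAD = x3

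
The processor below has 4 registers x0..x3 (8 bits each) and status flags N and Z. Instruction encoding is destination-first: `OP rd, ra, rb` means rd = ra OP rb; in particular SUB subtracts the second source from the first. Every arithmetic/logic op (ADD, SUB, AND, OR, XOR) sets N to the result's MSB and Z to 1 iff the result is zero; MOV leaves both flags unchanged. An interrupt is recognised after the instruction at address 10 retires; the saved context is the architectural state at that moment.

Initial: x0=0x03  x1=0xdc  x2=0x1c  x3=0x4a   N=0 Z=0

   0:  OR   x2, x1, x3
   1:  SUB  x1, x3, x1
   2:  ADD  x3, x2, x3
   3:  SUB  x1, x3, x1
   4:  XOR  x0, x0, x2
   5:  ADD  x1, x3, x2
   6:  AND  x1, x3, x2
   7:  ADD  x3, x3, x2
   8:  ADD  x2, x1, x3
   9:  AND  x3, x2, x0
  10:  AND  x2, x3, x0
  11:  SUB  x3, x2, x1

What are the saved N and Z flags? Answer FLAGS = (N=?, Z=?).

after  0: x0=0x03 x1=0xdc x2=0xde x3=0x4a  N=1 Z=0
after  1: x0=0x03 x1=0x6e x2=0xde x3=0x4a  N=0 Z=0
after  2: x0=0x03 x1=0x6e x2=0xde x3=0x28  N=0 Z=0
after  3: x0=0x03 x1=0xba x2=0xde x3=0x28  N=1 Z=0
after  4: x0=0xdd x1=0xba x2=0xde x3=0x28  N=1 Z=0
after  5: x0=0xdd x1=0x06 x2=0xde x3=0x28  N=0 Z=0
after  6: x0=0xdd x1=0x08 x2=0xde x3=0x28  N=0 Z=0
after  7: x0=0xdd x1=0x08 x2=0xde x3=0x06  N=0 Z=0
after  8: x0=0xdd x1=0x08 x2=0x0e x3=0x06  N=0 Z=0
after  9: x0=0xdd x1=0x08 x2=0x0e x3=0x0c  N=0 Z=0
after 10: x0=0xdd x1=0x08 x2=0x0c x3=0x0c  N=0 Z=0
-- IRQ taken; context saved, return-PC = 11 --

FLAGS = (N=0, Z=0)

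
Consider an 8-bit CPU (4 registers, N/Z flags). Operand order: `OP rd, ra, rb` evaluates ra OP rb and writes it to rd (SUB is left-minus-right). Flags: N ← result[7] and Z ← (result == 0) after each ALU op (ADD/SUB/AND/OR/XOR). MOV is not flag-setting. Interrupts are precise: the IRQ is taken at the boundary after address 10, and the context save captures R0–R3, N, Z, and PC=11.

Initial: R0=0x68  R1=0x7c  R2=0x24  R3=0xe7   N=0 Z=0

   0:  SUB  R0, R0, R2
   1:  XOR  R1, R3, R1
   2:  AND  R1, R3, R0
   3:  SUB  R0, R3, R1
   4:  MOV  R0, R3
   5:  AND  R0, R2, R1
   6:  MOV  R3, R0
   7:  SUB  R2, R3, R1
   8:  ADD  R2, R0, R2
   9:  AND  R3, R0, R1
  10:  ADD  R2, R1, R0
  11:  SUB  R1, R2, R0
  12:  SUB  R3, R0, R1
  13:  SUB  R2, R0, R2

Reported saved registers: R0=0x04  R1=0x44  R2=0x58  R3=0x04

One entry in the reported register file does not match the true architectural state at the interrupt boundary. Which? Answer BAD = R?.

BAD = R2

after  0: R0=0x44 R1=0x7c R2=0x24 R3=0xe7  N=0 Z=0
after  1: R0=0x44 R1=0x9b R2=0x24 R3=0xe7  N=1 Z=0
after  2: R0=0x44 R1=0x44 R2=0x24 R3=0xe7  N=0 Z=0
after  3: R0=0xa3 R1=0x44 R2=0x24 R3=0xe7  N=1 Z=0
after  4: R0=0xe7 R1=0x44 R2=0x24 R3=0xe7  N=1 Z=0
after  5: R0=0x04 R1=0x44 R2=0x24 R3=0xe7  N=0 Z=0
after  6: R0=0x04 R1=0x44 R2=0x24 R3=0x04  N=0 Z=0
after  7: R0=0x04 R1=0x44 R2=0xc0 R3=0x04  N=1 Z=0
after  8: R0=0x04 R1=0x44 R2=0xc4 R3=0x04  N=1 Z=0
after  9: R0=0x04 R1=0x44 R2=0xc4 R3=0x04  N=0 Z=0
after 10: R0=0x04 R1=0x44 R2=0x48 R3=0x04  N=0 Z=0
-- IRQ taken; context saved, return-PC = 11 --
mismatch: R2: reported 0x58 vs actual 0x48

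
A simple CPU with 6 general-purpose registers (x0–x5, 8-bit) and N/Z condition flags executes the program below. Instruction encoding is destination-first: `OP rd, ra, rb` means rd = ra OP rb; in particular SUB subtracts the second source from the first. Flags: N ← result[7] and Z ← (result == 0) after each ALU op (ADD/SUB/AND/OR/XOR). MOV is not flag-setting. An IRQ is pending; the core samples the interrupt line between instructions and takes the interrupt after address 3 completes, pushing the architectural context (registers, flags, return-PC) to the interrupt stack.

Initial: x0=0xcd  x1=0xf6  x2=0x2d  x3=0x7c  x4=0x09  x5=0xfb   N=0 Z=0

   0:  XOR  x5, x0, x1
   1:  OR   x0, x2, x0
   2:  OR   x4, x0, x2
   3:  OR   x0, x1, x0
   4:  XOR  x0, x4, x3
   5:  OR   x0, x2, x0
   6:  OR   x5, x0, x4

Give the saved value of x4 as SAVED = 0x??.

SAVED = 0xed

after  0: x0=0xcd x1=0xf6 x2=0x2d x3=0x7c x4=0x09 x5=0x3b  N=0 Z=0
after  1: x0=0xed x1=0xf6 x2=0x2d x3=0x7c x4=0x09 x5=0x3b  N=1 Z=0
after  2: x0=0xed x1=0xf6 x2=0x2d x3=0x7c x4=0xed x5=0x3b  N=1 Z=0
after  3: x0=0xff x1=0xf6 x2=0x2d x3=0x7c x4=0xed x5=0x3b  N=1 Z=0
-- IRQ taken; context saved, return-PC = 4 --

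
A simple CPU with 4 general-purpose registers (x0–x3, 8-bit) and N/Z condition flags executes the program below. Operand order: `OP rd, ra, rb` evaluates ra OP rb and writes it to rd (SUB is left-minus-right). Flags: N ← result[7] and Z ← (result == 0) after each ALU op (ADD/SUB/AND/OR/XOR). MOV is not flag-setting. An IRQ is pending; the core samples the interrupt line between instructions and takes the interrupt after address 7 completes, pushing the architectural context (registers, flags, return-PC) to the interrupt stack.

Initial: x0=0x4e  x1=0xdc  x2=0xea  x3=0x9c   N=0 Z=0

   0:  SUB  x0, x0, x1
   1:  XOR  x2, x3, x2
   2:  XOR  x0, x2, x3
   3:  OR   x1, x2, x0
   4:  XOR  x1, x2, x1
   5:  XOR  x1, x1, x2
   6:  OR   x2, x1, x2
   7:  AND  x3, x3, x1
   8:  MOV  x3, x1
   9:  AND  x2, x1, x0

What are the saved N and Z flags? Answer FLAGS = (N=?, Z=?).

after  0: x0=0x72 x1=0xdc x2=0xea x3=0x9c  N=0 Z=0
after  1: x0=0x72 x1=0xdc x2=0x76 x3=0x9c  N=0 Z=0
after  2: x0=0xea x1=0xdc x2=0x76 x3=0x9c  N=1 Z=0
after  3: x0=0xea x1=0xfe x2=0x76 x3=0x9c  N=1 Z=0
after  4: x0=0xea x1=0x88 x2=0x76 x3=0x9c  N=1 Z=0
after  5: x0=0xea x1=0xfe x2=0x76 x3=0x9c  N=1 Z=0
after  6: x0=0xea x1=0xfe x2=0xfe x3=0x9c  N=1 Z=0
after  7: x0=0xea x1=0xfe x2=0xfe x3=0x9c  N=1 Z=0
-- IRQ taken; context saved, return-PC = 8 --

FLAGS = (N=1, Z=0)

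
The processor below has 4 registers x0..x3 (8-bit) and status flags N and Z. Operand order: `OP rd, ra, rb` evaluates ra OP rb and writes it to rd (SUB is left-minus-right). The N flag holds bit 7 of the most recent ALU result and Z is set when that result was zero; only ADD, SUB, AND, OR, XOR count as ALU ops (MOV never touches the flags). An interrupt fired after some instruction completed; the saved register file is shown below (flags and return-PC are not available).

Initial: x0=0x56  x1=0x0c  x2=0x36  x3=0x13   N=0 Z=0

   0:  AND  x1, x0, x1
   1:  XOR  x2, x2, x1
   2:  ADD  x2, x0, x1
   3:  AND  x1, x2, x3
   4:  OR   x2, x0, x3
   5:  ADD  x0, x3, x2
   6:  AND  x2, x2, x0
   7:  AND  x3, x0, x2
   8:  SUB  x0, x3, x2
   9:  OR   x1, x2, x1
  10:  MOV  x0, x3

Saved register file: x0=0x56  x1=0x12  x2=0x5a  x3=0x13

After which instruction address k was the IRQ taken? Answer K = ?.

after  0: x0=0x56 x1=0x04 x2=0x36 x3=0x13  N=0 Z=0
after  1: x0=0x56 x1=0x04 x2=0x32 x3=0x13  N=0 Z=0
after  2: x0=0x56 x1=0x04 x2=0x5a x3=0x13  N=0 Z=0
after  3: x0=0x56 x1=0x12 x2=0x5a x3=0x13  N=0 Z=0
-- IRQ taken; context saved, return-PC = 4 --

K = 3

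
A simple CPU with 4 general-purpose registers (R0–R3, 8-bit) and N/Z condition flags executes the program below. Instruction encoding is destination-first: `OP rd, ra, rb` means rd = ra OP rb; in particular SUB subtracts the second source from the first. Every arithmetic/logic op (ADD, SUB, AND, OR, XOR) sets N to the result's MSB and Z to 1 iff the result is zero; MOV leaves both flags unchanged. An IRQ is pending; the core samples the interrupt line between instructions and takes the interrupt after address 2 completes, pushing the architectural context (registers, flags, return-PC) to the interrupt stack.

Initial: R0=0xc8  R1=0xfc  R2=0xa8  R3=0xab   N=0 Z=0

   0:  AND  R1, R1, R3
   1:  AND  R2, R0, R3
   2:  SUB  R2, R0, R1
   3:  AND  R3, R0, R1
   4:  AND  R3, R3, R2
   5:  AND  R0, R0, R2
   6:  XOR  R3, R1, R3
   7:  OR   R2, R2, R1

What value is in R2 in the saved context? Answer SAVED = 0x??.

SAVED = 0x20

after  0: R0=0xc8 R1=0xa8 R2=0xa8 R3=0xab  N=1 Z=0
after  1: R0=0xc8 R1=0xa8 R2=0x88 R3=0xab  N=1 Z=0
after  2: R0=0xc8 R1=0xa8 R2=0x20 R3=0xab  N=0 Z=0
-- IRQ taken; context saved, return-PC = 3 --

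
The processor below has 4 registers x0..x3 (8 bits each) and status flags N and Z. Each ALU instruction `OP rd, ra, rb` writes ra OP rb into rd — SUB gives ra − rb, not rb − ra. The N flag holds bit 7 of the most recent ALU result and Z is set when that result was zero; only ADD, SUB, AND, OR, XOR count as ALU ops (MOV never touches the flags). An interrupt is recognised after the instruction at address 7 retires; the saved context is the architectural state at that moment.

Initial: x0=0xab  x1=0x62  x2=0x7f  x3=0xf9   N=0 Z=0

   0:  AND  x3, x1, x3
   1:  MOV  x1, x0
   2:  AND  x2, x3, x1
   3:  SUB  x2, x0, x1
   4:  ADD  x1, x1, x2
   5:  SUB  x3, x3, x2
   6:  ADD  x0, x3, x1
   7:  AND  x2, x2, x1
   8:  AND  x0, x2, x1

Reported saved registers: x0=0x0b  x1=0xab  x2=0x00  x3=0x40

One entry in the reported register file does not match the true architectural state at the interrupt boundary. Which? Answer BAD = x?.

after  0: x0=0xab x1=0x62 x2=0x7f x3=0x60  N=0 Z=0
after  1: x0=0xab x1=0xab x2=0x7f x3=0x60  N=0 Z=0
after  2: x0=0xab x1=0xab x2=0x20 x3=0x60  N=0 Z=0
after  3: x0=0xab x1=0xab x2=0x00 x3=0x60  N=0 Z=1
after  4: x0=0xab x1=0xab x2=0x00 x3=0x60  N=1 Z=0
after  5: x0=0xab x1=0xab x2=0x00 x3=0x60  N=0 Z=0
after  6: x0=0x0b x1=0xab x2=0x00 x3=0x60  N=0 Z=0
after  7: x0=0x0b x1=0xab x2=0x00 x3=0x60  N=0 Z=1
-- IRQ taken; context saved, return-PC = 8 --
mismatch: x3: reported 0x40 vs actual 0x60

BAD = x3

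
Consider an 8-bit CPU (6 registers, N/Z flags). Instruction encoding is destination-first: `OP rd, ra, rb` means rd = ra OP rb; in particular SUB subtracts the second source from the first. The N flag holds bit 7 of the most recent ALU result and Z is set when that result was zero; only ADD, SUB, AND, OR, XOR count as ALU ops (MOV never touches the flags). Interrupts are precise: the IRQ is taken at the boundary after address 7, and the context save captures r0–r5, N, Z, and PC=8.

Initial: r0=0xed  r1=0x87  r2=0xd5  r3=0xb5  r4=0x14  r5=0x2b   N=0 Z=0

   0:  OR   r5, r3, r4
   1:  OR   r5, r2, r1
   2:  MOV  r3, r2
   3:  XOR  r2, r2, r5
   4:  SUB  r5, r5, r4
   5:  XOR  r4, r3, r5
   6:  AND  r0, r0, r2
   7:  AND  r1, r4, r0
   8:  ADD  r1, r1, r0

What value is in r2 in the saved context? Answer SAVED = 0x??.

after  0: r0=0xed r1=0x87 r2=0xd5 r3=0xb5 r4=0x14 r5=0xb5  N=1 Z=0
after  1: r0=0xed r1=0x87 r2=0xd5 r3=0xb5 r4=0x14 r5=0xd7  N=1 Z=0
after  2: r0=0xed r1=0x87 r2=0xd5 r3=0xd5 r4=0x14 r5=0xd7  N=1 Z=0
after  3: r0=0xed r1=0x87 r2=0x02 r3=0xd5 r4=0x14 r5=0xd7  N=0 Z=0
after  4: r0=0xed r1=0x87 r2=0x02 r3=0xd5 r4=0x14 r5=0xc3  N=1 Z=0
after  5: r0=0xed r1=0x87 r2=0x02 r3=0xd5 r4=0x16 r5=0xc3  N=0 Z=0
after  6: r0=0x00 r1=0x87 r2=0x02 r3=0xd5 r4=0x16 r5=0xc3  N=0 Z=1
after  7: r0=0x00 r1=0x00 r2=0x02 r3=0xd5 r4=0x16 r5=0xc3  N=0 Z=1
-- IRQ taken; context saved, return-PC = 8 --

SAVED = 0x02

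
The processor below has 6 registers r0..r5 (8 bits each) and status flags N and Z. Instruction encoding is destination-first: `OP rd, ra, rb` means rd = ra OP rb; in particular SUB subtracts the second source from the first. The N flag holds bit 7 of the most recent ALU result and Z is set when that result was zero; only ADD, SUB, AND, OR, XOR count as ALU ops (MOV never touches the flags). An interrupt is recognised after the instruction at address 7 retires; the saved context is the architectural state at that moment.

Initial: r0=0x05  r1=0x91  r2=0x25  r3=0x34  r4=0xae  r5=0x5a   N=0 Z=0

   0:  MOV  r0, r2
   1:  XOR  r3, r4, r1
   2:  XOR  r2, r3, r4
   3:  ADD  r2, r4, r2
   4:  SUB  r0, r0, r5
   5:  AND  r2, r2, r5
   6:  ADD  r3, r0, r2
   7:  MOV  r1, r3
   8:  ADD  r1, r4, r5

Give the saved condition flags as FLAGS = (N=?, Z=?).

FLAGS = (N=1, Z=0)

after  0: r0=0x25 r1=0x91 r2=0x25 r3=0x34 r4=0xae r5=0x5a  N=0 Z=0
after  1: r0=0x25 r1=0x91 r2=0x25 r3=0x3f r4=0xae r5=0x5a  N=0 Z=0
after  2: r0=0x25 r1=0x91 r2=0x91 r3=0x3f r4=0xae r5=0x5a  N=1 Z=0
after  3: r0=0x25 r1=0x91 r2=0x3f r3=0x3f r4=0xae r5=0x5a  N=0 Z=0
after  4: r0=0xcb r1=0x91 r2=0x3f r3=0x3f r4=0xae r5=0x5a  N=1 Z=0
after  5: r0=0xcb r1=0x91 r2=0x1a r3=0x3f r4=0xae r5=0x5a  N=0 Z=0
after  6: r0=0xcb r1=0x91 r2=0x1a r3=0xe5 r4=0xae r5=0x5a  N=1 Z=0
after  7: r0=0xcb r1=0xe5 r2=0x1a r3=0xe5 r4=0xae r5=0x5a  N=1 Z=0
-- IRQ taken; context saved, return-PC = 8 --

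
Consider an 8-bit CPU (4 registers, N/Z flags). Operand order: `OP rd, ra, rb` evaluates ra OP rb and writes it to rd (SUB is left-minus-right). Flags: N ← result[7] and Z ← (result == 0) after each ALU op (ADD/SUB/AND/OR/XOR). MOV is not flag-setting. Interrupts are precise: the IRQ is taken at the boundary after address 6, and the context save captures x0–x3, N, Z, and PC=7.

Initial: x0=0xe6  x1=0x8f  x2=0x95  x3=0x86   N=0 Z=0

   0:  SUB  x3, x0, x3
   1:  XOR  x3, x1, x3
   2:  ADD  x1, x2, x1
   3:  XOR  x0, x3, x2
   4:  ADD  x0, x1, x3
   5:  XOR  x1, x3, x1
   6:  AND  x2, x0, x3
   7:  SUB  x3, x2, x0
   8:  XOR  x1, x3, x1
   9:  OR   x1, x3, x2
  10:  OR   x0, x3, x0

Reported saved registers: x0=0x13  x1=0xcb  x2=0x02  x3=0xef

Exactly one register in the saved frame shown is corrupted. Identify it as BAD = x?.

BAD = x2

after  0: x0=0xe6 x1=0x8f x2=0x95 x3=0x60  N=0 Z=0
after  1: x0=0xe6 x1=0x8f x2=0x95 x3=0xef  N=1 Z=0
after  2: x0=0xe6 x1=0x24 x2=0x95 x3=0xef  N=0 Z=0
after  3: x0=0x7a x1=0x24 x2=0x95 x3=0xef  N=0 Z=0
after  4: x0=0x13 x1=0x24 x2=0x95 x3=0xef  N=0 Z=0
after  5: x0=0x13 x1=0xcb x2=0x95 x3=0xef  N=1 Z=0
after  6: x0=0x13 x1=0xcb x2=0x03 x3=0xef  N=0 Z=0
-- IRQ taken; context saved, return-PC = 7 --
mismatch: x2: reported 0x02 vs actual 0x03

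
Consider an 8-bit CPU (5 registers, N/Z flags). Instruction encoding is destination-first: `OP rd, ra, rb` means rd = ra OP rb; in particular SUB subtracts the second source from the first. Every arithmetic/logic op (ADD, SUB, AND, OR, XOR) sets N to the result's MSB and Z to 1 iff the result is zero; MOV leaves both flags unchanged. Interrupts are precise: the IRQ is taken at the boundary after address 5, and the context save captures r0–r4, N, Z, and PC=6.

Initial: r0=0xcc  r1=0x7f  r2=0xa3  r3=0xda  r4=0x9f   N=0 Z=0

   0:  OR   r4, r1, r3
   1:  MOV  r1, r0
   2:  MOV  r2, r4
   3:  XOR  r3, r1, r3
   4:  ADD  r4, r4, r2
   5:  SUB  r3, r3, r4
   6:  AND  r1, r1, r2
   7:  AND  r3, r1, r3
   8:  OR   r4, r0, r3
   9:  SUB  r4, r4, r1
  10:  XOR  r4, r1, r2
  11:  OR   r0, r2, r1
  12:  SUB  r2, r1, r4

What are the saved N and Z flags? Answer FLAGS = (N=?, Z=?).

after  0: r0=0xcc r1=0x7f r2=0xa3 r3=0xda r4=0xff  N=1 Z=0
after  1: r0=0xcc r1=0xcc r2=0xa3 r3=0xda r4=0xff  N=1 Z=0
after  2: r0=0xcc r1=0xcc r2=0xff r3=0xda r4=0xff  N=1 Z=0
after  3: r0=0xcc r1=0xcc r2=0xff r3=0x16 r4=0xff  N=0 Z=0
after  4: r0=0xcc r1=0xcc r2=0xff r3=0x16 r4=0xfe  N=1 Z=0
after  5: r0=0xcc r1=0xcc r2=0xff r3=0x18 r4=0xfe  N=0 Z=0
-- IRQ taken; context saved, return-PC = 6 --

FLAGS = (N=0, Z=0)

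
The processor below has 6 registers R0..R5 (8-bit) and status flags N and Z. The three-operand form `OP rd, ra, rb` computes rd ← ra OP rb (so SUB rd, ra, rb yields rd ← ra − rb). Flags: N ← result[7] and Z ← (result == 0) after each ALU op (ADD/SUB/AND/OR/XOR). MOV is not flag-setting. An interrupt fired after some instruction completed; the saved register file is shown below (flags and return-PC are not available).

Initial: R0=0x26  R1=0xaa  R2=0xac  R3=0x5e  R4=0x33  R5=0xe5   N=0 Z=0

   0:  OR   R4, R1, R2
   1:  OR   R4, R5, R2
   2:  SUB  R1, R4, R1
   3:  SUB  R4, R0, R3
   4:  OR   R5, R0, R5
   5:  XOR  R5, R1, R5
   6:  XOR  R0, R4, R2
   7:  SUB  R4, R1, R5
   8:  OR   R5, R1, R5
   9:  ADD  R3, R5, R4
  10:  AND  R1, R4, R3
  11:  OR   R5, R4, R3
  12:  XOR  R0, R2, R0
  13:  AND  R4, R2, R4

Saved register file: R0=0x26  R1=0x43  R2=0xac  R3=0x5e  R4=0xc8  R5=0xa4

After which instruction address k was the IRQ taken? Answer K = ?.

K = 5

after  0: R0=0x26 R1=0xaa R2=0xac R3=0x5e R4=0xae R5=0xe5  N=1 Z=0
after  1: R0=0x26 R1=0xaa R2=0xac R3=0x5e R4=0xed R5=0xe5  N=1 Z=0
after  2: R0=0x26 R1=0x43 R2=0xac R3=0x5e R4=0xed R5=0xe5  N=0 Z=0
after  3: R0=0x26 R1=0x43 R2=0xac R3=0x5e R4=0xc8 R5=0xe5  N=1 Z=0
after  4: R0=0x26 R1=0x43 R2=0xac R3=0x5e R4=0xc8 R5=0xe7  N=1 Z=0
after  5: R0=0x26 R1=0x43 R2=0xac R3=0x5e R4=0xc8 R5=0xa4  N=1 Z=0
-- IRQ taken; context saved, return-PC = 6 --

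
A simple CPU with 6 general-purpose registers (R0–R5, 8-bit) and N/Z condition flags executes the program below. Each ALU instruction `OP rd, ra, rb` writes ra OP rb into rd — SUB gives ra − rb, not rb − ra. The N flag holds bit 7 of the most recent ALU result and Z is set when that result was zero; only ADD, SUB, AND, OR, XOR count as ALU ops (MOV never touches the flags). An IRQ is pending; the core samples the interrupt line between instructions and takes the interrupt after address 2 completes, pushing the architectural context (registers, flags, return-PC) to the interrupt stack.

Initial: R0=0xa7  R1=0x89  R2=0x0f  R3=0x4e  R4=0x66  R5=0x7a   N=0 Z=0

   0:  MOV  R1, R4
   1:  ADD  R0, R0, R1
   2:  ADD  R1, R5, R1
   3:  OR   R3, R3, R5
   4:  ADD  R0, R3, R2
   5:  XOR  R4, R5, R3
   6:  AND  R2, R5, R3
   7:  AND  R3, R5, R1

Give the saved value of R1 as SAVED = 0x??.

after  0: R0=0xa7 R1=0x66 R2=0x0f R3=0x4e R4=0x66 R5=0x7a  N=0 Z=0
after  1: R0=0x0d R1=0x66 R2=0x0f R3=0x4e R4=0x66 R5=0x7a  N=0 Z=0
after  2: R0=0x0d R1=0xe0 R2=0x0f R3=0x4e R4=0x66 R5=0x7a  N=1 Z=0
-- IRQ taken; context saved, return-PC = 3 --

SAVED = 0xe0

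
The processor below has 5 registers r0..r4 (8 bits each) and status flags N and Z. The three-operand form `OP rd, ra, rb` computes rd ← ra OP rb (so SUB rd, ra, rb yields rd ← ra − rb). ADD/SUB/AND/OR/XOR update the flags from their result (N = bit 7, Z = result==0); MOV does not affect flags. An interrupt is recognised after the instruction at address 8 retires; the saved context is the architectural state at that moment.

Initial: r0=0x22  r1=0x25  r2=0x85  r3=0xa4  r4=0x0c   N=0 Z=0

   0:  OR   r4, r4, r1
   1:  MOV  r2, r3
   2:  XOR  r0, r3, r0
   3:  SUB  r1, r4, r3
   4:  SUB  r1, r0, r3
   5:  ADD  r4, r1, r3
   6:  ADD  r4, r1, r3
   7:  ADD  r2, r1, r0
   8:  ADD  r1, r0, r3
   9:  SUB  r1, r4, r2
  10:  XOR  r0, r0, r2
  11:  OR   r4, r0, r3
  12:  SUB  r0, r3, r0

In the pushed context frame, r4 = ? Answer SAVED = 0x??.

SAVED = 0x86

after  0: r0=0x22 r1=0x25 r2=0x85 r3=0xa4 r4=0x2d  N=0 Z=0
after  1: r0=0x22 r1=0x25 r2=0xa4 r3=0xa4 r4=0x2d  N=0 Z=0
after  2: r0=0x86 r1=0x25 r2=0xa4 r3=0xa4 r4=0x2d  N=1 Z=0
after  3: r0=0x86 r1=0x89 r2=0xa4 r3=0xa4 r4=0x2d  N=1 Z=0
after  4: r0=0x86 r1=0xe2 r2=0xa4 r3=0xa4 r4=0x2d  N=1 Z=0
after  5: r0=0x86 r1=0xe2 r2=0xa4 r3=0xa4 r4=0x86  N=1 Z=0
after  6: r0=0x86 r1=0xe2 r2=0xa4 r3=0xa4 r4=0x86  N=1 Z=0
after  7: r0=0x86 r1=0xe2 r2=0x68 r3=0xa4 r4=0x86  N=0 Z=0
after  8: r0=0x86 r1=0x2a r2=0x68 r3=0xa4 r4=0x86  N=0 Z=0
-- IRQ taken; context saved, return-PC = 9 --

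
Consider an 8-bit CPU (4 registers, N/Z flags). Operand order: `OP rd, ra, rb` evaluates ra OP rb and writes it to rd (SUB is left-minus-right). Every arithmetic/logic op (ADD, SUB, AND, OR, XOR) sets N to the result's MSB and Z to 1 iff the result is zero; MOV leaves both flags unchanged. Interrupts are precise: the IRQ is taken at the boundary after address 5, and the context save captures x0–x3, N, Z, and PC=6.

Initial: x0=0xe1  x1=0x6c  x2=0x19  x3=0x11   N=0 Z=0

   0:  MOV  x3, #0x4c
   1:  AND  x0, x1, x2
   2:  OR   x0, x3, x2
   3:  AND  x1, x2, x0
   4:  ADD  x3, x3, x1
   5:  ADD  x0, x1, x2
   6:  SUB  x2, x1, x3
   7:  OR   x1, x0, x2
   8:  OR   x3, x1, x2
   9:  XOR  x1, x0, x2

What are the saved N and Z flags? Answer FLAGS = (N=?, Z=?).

FLAGS = (N=0, Z=0)

after  0: x0=0xe1 x1=0x6c x2=0x19 x3=0x4c  N=0 Z=0
after  1: x0=0x08 x1=0x6c x2=0x19 x3=0x4c  N=0 Z=0
after  2: x0=0x5d x1=0x6c x2=0x19 x3=0x4c  N=0 Z=0
after  3: x0=0x5d x1=0x19 x2=0x19 x3=0x4c  N=0 Z=0
after  4: x0=0x5d x1=0x19 x2=0x19 x3=0x65  N=0 Z=0
after  5: x0=0x32 x1=0x19 x2=0x19 x3=0x65  N=0 Z=0
-- IRQ taken; context saved, return-PC = 6 --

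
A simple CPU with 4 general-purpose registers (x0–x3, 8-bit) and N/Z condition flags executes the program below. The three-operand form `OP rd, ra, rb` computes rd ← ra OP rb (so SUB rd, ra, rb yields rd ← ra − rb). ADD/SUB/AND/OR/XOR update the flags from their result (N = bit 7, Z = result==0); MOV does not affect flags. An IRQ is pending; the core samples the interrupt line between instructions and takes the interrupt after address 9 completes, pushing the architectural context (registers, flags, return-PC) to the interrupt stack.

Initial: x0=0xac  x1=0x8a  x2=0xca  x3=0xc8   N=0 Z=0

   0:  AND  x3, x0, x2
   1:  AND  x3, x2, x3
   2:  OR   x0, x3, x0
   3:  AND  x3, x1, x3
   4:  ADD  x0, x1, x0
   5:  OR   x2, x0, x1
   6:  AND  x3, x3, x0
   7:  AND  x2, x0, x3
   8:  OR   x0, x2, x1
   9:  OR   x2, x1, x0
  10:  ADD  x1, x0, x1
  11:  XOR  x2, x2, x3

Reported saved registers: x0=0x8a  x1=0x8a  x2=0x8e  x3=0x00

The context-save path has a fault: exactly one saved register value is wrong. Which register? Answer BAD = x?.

after  0: x0=0xac x1=0x8a x2=0xca x3=0x88  N=1 Z=0
after  1: x0=0xac x1=0x8a x2=0xca x3=0x88  N=1 Z=0
after  2: x0=0xac x1=0x8a x2=0xca x3=0x88  N=1 Z=0
after  3: x0=0xac x1=0x8a x2=0xca x3=0x88  N=1 Z=0
after  4: x0=0x36 x1=0x8a x2=0xca x3=0x88  N=0 Z=0
after  5: x0=0x36 x1=0x8a x2=0xbe x3=0x88  N=1 Z=0
after  6: x0=0x36 x1=0x8a x2=0xbe x3=0x00  N=0 Z=1
after  7: x0=0x36 x1=0x8a x2=0x00 x3=0x00  N=0 Z=1
after  8: x0=0x8a x1=0x8a x2=0x00 x3=0x00  N=1 Z=0
after  9: x0=0x8a x1=0x8a x2=0x8a x3=0x00  N=1 Z=0
-- IRQ taken; context saved, return-PC = 10 --
mismatch: x2: reported 0x8e vs actual 0x8a

BAD = x2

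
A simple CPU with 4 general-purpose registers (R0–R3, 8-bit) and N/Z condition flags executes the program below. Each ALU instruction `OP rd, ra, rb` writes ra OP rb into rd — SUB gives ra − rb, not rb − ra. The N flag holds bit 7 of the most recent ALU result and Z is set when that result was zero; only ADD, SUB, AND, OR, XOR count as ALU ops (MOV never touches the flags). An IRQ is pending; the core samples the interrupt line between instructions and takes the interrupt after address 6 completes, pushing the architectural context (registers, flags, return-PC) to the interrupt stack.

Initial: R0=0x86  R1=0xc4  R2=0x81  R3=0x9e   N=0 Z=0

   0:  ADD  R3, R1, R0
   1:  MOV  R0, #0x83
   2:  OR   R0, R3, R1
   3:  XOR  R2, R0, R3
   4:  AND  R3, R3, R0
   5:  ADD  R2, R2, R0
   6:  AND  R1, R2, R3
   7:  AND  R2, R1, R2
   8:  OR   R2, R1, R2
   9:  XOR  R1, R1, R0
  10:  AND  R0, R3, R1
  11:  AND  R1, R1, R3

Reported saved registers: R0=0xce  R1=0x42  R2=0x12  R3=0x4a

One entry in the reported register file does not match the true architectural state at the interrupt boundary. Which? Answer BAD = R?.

BAD = R2

after  0: R0=0x86 R1=0xc4 R2=0x81 R3=0x4a  N=0 Z=0
after  1: R0=0x83 R1=0xc4 R2=0x81 R3=0x4a  N=0 Z=0
after  2: R0=0xce R1=0xc4 R2=0x81 R3=0x4a  N=1 Z=0
after  3: R0=0xce R1=0xc4 R2=0x84 R3=0x4a  N=1 Z=0
after  4: R0=0xce R1=0xc4 R2=0x84 R3=0x4a  N=0 Z=0
after  5: R0=0xce R1=0xc4 R2=0x52 R3=0x4a  N=0 Z=0
after  6: R0=0xce R1=0x42 R2=0x52 R3=0x4a  N=0 Z=0
-- IRQ taken; context saved, return-PC = 7 --
mismatch: R2: reported 0x12 vs actual 0x52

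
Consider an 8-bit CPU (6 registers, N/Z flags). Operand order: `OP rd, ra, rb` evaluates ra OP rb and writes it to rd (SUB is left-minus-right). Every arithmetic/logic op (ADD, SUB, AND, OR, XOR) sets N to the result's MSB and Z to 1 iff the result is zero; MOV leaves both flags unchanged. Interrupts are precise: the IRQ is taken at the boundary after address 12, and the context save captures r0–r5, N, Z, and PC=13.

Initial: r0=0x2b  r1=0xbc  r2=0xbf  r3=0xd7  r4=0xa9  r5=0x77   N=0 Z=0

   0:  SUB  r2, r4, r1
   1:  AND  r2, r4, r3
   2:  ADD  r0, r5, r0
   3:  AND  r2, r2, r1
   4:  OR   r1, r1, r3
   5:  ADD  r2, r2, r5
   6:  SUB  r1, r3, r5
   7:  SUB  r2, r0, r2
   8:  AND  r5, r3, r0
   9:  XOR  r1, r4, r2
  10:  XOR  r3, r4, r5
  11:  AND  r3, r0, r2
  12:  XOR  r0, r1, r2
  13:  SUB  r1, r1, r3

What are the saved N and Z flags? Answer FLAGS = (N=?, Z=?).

after  0: r0=0x2b r1=0xbc r2=0xed r3=0xd7 r4=0xa9 r5=0x77  N=1 Z=0
after  1: r0=0x2b r1=0xbc r2=0x81 r3=0xd7 r4=0xa9 r5=0x77  N=1 Z=0
after  2: r0=0xa2 r1=0xbc r2=0x81 r3=0xd7 r4=0xa9 r5=0x77  N=1 Z=0
after  3: r0=0xa2 r1=0xbc r2=0x80 r3=0xd7 r4=0xa9 r5=0x77  N=1 Z=0
after  4: r0=0xa2 r1=0xff r2=0x80 r3=0xd7 r4=0xa9 r5=0x77  N=1 Z=0
after  5: r0=0xa2 r1=0xff r2=0xf7 r3=0xd7 r4=0xa9 r5=0x77  N=1 Z=0
after  6: r0=0xa2 r1=0x60 r2=0xf7 r3=0xd7 r4=0xa9 r5=0x77  N=0 Z=0
after  7: r0=0xa2 r1=0x60 r2=0xab r3=0xd7 r4=0xa9 r5=0x77  N=1 Z=0
after  8: r0=0xa2 r1=0x60 r2=0xab r3=0xd7 r4=0xa9 r5=0x82  N=1 Z=0
after  9: r0=0xa2 r1=0x02 r2=0xab r3=0xd7 r4=0xa9 r5=0x82  N=0 Z=0
after 10: r0=0xa2 r1=0x02 r2=0xab r3=0x2b r4=0xa9 r5=0x82  N=0 Z=0
after 11: r0=0xa2 r1=0x02 r2=0xab r3=0xa2 r4=0xa9 r5=0x82  N=1 Z=0
after 12: r0=0xa9 r1=0x02 r2=0xab r3=0xa2 r4=0xa9 r5=0x82  N=1 Z=0
-- IRQ taken; context saved, return-PC = 13 --

FLAGS = (N=1, Z=0)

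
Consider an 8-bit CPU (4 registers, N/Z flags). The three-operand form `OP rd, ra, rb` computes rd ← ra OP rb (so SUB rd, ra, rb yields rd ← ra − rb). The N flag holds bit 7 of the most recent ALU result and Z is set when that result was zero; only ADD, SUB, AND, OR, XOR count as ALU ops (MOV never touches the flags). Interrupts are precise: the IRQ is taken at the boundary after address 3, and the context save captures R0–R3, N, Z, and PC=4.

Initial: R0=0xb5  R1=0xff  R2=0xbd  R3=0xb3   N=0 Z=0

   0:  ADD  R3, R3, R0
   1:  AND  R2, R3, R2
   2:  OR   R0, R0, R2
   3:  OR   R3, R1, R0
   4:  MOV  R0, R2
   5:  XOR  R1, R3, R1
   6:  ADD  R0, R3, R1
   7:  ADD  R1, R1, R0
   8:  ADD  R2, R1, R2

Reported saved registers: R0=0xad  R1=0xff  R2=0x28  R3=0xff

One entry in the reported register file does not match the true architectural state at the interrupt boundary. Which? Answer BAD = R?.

after  0: R0=0xb5 R1=0xff R2=0xbd R3=0x68  N=0 Z=0
after  1: R0=0xb5 R1=0xff R2=0x28 R3=0x68  N=0 Z=0
after  2: R0=0xbd R1=0xff R2=0x28 R3=0x68  N=1 Z=0
after  3: R0=0xbd R1=0xff R2=0x28 R3=0xff  N=1 Z=0
-- IRQ taken; context saved, return-PC = 4 --
mismatch: R0: reported 0xad vs actual 0xbd

BAD = R0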